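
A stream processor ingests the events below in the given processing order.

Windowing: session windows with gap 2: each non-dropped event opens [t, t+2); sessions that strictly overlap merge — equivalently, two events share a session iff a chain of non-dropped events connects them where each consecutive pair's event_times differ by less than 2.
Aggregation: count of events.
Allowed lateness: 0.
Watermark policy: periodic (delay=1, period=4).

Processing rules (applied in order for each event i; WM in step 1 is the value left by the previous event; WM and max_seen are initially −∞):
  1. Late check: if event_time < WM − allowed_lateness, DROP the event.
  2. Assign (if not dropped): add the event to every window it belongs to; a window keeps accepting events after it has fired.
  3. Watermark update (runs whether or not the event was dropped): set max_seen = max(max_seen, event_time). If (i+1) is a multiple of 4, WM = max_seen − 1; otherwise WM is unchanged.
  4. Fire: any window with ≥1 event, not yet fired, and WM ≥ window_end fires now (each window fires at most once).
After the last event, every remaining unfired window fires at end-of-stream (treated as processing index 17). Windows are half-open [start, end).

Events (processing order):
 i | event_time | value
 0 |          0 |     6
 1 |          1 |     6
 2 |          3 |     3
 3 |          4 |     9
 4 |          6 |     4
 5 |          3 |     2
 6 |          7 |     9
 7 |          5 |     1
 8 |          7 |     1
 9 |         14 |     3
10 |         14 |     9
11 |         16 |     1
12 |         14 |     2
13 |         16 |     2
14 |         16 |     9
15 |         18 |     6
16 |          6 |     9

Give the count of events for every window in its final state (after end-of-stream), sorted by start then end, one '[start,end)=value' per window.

i=0 t=0 v=6: → [0,2); WM=−∞
i=1 t=1 v=6: → [0,3); WM=−∞
i=2 t=3 v=3: → [3,5); WM=−∞
i=3 t=4 v=9: → [3,6); WM=3
i=4 t=6 v=4: → [6,8); WM=3
i=5 t=3 v=2: → [3,6); WM=3
i=6 t=7 v=9: → [6,9); WM=3
i=7 t=5 v=1: → [3,9); WM=6
i=8 t=7 v=1: → [3,9); WM=6
i=9 t=14 v=3: → [14,16); WM=6
i=10 t=14 v=9: → [14,16); WM=6
i=11 t=16 v=1: → [16,18); WM=15
i=12 t=14 v=2: DROP (t<15-0); WM=15
i=13 t=16 v=2: → [16,18); WM=15
i=14 t=16 v=9: → [16,18); WM=15
i=15 t=18 v=6: → [18,20); WM=17
i=16 t=6 v=9: DROP (t<17-0); WM=17

[0,3)=2 [3,9)=7 [14,16)=2 [16,18)=3 [18,20)=1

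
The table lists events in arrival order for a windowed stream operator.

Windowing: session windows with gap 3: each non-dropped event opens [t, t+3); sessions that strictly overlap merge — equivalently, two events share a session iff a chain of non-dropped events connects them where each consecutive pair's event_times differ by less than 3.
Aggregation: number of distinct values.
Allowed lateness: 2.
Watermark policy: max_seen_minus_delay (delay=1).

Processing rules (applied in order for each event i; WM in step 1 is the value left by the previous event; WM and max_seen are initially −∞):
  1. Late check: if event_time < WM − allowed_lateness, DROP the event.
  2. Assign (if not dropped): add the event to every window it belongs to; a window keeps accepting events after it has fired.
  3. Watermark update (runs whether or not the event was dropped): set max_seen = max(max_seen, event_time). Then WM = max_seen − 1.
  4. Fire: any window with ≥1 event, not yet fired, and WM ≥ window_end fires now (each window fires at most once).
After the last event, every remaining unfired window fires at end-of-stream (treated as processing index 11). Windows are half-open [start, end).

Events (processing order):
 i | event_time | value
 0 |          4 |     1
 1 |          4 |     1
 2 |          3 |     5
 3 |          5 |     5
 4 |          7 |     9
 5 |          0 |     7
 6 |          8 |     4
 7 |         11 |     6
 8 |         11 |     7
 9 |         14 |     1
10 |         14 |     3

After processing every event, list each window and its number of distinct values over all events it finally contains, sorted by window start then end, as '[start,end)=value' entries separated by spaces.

[3,11)=4 [11,14)=2 [14,17)=2

i=0 t=4 v=1: → [4,7); WM=3
i=1 t=4 v=1: → [4,7); WM=3
i=2 t=3 v=5: → [3,7); WM=3
i=3 t=5 v=5: → [3,8); WM=4
i=4 t=7 v=9: → [3,10); WM=6
i=5 t=0 v=7: DROP (t<6-2); WM=6
i=6 t=8 v=4: → [3,11); WM=7
i=7 t=11 v=6: → [11,14); WM=10
i=8 t=11 v=7: → [11,14); WM=10
i=9 t=14 v=1: → [14,17); WM=13
i=10 t=14 v=3: → [14,17); WM=13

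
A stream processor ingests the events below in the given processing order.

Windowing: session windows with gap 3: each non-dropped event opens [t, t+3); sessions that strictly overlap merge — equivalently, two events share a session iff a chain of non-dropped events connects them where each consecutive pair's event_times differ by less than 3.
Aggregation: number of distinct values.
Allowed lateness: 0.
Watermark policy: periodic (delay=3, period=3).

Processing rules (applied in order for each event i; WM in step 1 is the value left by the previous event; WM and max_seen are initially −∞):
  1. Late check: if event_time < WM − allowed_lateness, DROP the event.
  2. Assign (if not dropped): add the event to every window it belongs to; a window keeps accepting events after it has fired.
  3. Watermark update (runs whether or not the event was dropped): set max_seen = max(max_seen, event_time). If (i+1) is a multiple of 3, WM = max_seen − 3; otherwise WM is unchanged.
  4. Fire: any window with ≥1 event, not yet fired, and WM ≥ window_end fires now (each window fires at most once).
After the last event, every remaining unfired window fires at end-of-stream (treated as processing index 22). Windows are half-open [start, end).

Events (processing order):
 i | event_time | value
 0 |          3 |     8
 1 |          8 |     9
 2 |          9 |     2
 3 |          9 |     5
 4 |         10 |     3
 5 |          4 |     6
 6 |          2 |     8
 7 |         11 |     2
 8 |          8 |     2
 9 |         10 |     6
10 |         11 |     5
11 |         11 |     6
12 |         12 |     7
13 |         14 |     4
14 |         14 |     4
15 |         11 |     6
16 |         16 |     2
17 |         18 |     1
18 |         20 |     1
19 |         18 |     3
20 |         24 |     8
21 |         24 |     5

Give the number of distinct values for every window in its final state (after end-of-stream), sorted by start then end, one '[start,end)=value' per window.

[3,6)=1 [8,23)=8 [24,27)=2

i=0 t=3 v=8: → [3,6); WM=−∞
i=1 t=8 v=9: → [8,11); WM=−∞
i=2 t=9 v=2: → [8,12); WM=6
i=3 t=9 v=5: → [8,12); WM=6
i=4 t=10 v=3: → [8,13); WM=6
i=5 t=4 v=6: DROP (t<6-0); WM=7
i=6 t=2 v=8: DROP (t<7-0); WM=7
i=7 t=11 v=2: → [8,14); WM=7
i=8 t=8 v=2: → [8,14); WM=8
i=9 t=10 v=6: → [8,14); WM=8
i=10 t=11 v=5: → [8,14); WM=8
i=11 t=11 v=6: → [8,14); WM=8
i=12 t=12 v=7: → [8,15); WM=8
i=13 t=14 v=4: → [8,17); WM=8
i=14 t=14 v=4: → [8,17); WM=11
i=15 t=11 v=6: → [8,17); WM=11
i=16 t=16 v=2: → [8,19); WM=11
i=17 t=18 v=1: → [8,21); WM=15
i=18 t=20 v=1: → [8,23); WM=15
i=19 t=18 v=3: → [8,23); WM=15
i=20 t=24 v=8: → [24,27); WM=21
i=21 t=24 v=5: → [24,27); WM=21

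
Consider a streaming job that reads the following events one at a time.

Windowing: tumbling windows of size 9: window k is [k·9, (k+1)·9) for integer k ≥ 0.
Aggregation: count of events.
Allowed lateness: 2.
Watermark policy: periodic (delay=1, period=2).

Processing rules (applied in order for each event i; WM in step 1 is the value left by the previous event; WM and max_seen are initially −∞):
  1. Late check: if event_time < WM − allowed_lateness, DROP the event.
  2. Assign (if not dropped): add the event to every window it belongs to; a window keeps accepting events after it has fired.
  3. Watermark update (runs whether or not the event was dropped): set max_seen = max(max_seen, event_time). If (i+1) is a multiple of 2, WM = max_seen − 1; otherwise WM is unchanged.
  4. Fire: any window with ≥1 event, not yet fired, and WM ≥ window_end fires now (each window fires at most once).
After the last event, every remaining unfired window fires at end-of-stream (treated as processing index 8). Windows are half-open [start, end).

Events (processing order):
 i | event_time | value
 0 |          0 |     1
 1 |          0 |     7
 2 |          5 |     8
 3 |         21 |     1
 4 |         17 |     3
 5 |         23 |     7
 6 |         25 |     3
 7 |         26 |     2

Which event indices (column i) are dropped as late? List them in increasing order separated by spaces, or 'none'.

4

i=0 t=0 v=1: → [0,9); WM=−∞
i=1 t=0 v=7: → [0,9); WM=-1
i=2 t=5 v=8: → [0,9); WM=-1
i=3 t=21 v=1: → [18,27); WM=20; [0,9) fires=3
i=4 t=17 v=3: DROP (t<20-2); WM=20
i=5 t=23 v=7: → [18,27); WM=22
i=6 t=25 v=3: → [18,27); WM=22
i=7 t=26 v=2: → [18,27); WM=25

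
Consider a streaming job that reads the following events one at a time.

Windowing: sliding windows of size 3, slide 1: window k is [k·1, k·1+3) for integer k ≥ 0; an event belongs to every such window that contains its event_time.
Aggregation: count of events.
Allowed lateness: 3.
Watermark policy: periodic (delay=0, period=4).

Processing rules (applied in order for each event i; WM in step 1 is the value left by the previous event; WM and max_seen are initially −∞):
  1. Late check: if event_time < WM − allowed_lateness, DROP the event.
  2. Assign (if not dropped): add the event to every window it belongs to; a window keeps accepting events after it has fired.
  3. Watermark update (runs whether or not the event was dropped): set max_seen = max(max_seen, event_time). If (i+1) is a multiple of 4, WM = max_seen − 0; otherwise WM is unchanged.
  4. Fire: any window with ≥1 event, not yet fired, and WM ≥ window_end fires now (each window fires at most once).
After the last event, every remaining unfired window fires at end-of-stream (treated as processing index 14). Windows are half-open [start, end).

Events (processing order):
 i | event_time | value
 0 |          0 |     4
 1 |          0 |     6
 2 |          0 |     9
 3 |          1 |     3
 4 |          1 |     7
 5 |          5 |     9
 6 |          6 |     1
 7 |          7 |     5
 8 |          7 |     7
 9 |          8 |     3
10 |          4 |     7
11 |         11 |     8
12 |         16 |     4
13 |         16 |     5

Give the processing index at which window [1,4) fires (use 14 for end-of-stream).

7

i=0 t=0 v=4: → [0,3); WM=−∞
i=1 t=0 v=6: → [0,3); WM=−∞
i=2 t=0 v=9: → [0,3); WM=−∞
i=3 t=1 v=3: → [1,4),[0,3); WM=1
i=4 t=1 v=7: → [1,4),[0,3); WM=1
i=5 t=5 v=9: → [5,8),[4,7),[3,6); WM=1
i=6 t=6 v=1: → [6,9),[5,8),[4,7); WM=1
i=7 t=7 v=5: → [7,10),[6,9),[5,8); WM=7; [0,3) fires=5 [1,4) fires=2 [3,6) fires=1 [4,7) fires=2
i=8 t=7 v=7: → [7,10),[6,9),[5,8); WM=7
i=9 t=8 v=3: → [8,11),[7,10),[6,9); WM=7
i=10 t=4 v=7: → [4,7),[3,6),[2,5); WM=7; [2,5) fires=1
i=11 t=11 v=8: → [11,14),[10,13),[9,12); WM=11; [5,8) fires=4 [6,9) fires=4 [7,10) fires=3 [8,11) fires=1
i=12 t=16 v=4: → [16,19),[15,18),[14,17); WM=11
i=13 t=16 v=5: → [16,19),[15,18),[14,17); WM=11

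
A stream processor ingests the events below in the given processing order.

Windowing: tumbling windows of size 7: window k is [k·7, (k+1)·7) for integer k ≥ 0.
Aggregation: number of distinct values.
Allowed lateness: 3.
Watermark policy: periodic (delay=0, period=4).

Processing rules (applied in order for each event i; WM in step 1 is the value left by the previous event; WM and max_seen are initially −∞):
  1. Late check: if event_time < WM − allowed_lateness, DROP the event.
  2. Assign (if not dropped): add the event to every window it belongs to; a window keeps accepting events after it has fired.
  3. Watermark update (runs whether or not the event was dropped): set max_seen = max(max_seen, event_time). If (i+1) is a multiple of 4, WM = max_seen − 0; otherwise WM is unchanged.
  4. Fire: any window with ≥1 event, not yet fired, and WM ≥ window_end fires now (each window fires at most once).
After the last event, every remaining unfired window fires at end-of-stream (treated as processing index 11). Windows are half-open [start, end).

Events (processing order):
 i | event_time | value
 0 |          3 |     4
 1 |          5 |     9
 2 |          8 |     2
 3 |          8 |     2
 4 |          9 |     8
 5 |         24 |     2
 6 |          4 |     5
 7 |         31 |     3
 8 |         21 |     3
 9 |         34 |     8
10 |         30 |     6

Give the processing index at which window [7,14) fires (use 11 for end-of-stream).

i=0 t=3 v=4: → [0,7); WM=−∞
i=1 t=5 v=9: → [0,7); WM=−∞
i=2 t=8 v=2: → [7,14); WM=−∞
i=3 t=8 v=2: → [7,14); WM=8; [0,7) fires=2
i=4 t=9 v=8: → [7,14); WM=8
i=5 t=24 v=2: → [21,28); WM=8
i=6 t=4 v=5: DROP (t<8-3); WM=8
i=7 t=31 v=3: → [28,35); WM=31; [7,14) fires=2 [21,28) fires=1
i=8 t=21 v=3: DROP (t<31-3); WM=31
i=9 t=34 v=8: → [28,35); WM=31
i=10 t=30 v=6: → [28,35); WM=31

7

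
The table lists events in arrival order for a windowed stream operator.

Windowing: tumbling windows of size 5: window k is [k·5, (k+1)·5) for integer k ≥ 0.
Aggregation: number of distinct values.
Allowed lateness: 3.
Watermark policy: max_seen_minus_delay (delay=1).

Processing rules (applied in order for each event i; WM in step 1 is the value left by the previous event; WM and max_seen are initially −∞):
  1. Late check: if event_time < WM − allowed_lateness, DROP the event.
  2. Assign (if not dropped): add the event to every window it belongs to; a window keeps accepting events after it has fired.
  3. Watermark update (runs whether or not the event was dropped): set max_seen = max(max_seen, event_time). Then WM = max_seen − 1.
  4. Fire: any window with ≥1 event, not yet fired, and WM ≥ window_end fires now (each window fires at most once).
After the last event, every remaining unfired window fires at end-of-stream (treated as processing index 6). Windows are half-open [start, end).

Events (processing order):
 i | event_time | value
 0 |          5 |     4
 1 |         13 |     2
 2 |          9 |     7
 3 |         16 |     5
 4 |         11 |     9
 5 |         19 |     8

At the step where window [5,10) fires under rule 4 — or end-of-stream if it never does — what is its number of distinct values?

i=0 t=5 v=4: → [5,10); WM=4
i=1 t=13 v=2: → [10,15); WM=12; [5,10) fires=1
i=2 t=9 v=7: → [5,10); WM=12
i=3 t=16 v=5: → [15,20); WM=15; [10,15) fires=1
i=4 t=11 v=9: DROP (t<15-3); WM=15
i=5 t=19 v=8: → [15,20); WM=18

1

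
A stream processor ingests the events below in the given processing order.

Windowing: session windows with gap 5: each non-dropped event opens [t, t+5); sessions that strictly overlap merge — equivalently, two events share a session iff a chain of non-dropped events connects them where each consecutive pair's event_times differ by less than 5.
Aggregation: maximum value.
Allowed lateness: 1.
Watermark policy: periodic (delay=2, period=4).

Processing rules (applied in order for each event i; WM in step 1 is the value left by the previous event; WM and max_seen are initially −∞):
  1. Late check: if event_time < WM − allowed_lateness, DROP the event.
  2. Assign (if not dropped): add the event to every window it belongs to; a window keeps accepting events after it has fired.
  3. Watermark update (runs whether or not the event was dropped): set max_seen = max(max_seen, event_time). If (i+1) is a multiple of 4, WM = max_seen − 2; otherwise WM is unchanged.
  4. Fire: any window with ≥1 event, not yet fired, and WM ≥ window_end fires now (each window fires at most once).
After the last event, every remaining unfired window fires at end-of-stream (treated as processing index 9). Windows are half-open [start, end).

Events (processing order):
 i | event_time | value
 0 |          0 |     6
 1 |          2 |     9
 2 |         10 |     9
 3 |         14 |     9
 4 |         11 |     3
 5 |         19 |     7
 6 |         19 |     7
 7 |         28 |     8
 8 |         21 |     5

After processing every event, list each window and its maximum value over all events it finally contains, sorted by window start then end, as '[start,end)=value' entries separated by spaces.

[0,7)=9 [10,19)=9 [19,24)=7 [28,33)=8

i=0 t=0 v=6: → [0,5); WM=−∞
i=1 t=2 v=9: → [0,7); WM=−∞
i=2 t=10 v=9: → [10,15); WM=−∞
i=3 t=14 v=9: → [10,19); WM=12
i=4 t=11 v=3: → [10,19); WM=12
i=5 t=19 v=7: → [19,24); WM=12
i=6 t=19 v=7: → [19,24); WM=12
i=7 t=28 v=8: → [28,33); WM=26
i=8 t=21 v=5: DROP (t<26-1); WM=26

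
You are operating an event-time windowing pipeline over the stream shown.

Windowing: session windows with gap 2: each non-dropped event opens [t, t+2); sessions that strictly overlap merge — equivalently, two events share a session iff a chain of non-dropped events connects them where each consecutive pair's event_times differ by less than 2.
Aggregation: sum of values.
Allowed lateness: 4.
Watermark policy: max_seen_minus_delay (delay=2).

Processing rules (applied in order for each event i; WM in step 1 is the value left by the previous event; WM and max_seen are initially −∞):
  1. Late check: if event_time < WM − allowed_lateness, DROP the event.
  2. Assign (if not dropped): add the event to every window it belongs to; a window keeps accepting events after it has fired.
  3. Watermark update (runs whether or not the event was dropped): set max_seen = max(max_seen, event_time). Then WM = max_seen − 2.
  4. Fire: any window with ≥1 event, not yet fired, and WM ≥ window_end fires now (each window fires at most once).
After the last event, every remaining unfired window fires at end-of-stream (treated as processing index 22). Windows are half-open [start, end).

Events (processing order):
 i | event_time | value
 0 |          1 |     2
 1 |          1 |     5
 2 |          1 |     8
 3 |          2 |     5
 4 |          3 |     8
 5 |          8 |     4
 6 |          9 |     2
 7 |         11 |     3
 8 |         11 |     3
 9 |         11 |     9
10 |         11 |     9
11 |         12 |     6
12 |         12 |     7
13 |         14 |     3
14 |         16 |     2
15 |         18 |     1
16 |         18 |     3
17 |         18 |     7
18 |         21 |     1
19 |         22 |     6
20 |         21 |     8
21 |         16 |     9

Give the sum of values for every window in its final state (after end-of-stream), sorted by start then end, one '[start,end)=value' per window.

[1,5)=28 [8,11)=6 [11,14)=37 [14,16)=3 [16,18)=11 [18,20)=11 [21,24)=15

i=0 t=1 v=2: → [1,3); WM=-1
i=1 t=1 v=5: → [1,3); WM=-1
i=2 t=1 v=8: → [1,3); WM=-1
i=3 t=2 v=5: → [1,4); WM=0
i=4 t=3 v=8: → [1,5); WM=1
i=5 t=8 v=4: → [8,10); WM=6
i=6 t=9 v=2: → [8,11); WM=7
i=7 t=11 v=3: → [11,13); WM=9
i=8 t=11 v=3: → [11,13); WM=9
i=9 t=11 v=9: → [11,13); WM=9
i=10 t=11 v=9: → [11,13); WM=9
i=11 t=12 v=6: → [11,14); WM=10
i=12 t=12 v=7: → [11,14); WM=10
i=13 t=14 v=3: → [14,16); WM=12
i=14 t=16 v=2: → [16,18); WM=14
i=15 t=18 v=1: → [18,20); WM=16
i=16 t=18 v=3: → [18,20); WM=16
i=17 t=18 v=7: → [18,20); WM=16
i=18 t=21 v=1: → [21,23); WM=19
i=19 t=22 v=6: → [21,24); WM=20
i=20 t=21 v=8: → [21,24); WM=20
i=21 t=16 v=9: → [16,18); WM=20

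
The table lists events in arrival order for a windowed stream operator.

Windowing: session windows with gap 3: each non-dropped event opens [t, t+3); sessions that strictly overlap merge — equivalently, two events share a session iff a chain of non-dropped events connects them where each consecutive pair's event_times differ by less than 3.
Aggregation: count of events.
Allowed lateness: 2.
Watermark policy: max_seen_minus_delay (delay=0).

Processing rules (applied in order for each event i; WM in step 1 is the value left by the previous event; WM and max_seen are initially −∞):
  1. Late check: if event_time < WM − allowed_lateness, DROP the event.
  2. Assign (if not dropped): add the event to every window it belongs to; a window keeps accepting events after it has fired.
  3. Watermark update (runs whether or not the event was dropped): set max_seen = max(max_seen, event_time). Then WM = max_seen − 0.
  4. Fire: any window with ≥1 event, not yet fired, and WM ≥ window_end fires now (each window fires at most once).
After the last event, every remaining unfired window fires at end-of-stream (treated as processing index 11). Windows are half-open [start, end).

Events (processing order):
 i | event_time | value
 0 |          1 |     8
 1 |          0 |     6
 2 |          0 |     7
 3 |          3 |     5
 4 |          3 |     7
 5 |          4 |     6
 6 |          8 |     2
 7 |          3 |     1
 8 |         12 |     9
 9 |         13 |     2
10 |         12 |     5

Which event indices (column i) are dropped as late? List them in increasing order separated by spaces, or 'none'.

i=0 t=1 v=8: → [1,4); WM=1
i=1 t=0 v=6: → [0,4); WM=1
i=2 t=0 v=7: → [0,4); WM=1
i=3 t=3 v=5: → [0,6); WM=3
i=4 t=3 v=7: → [0,6); WM=3
i=5 t=4 v=6: → [0,7); WM=4
i=6 t=8 v=2: → [8,11); WM=8
i=7 t=3 v=1: DROP (t<8-2); WM=8
i=8 t=12 v=9: → [12,15); WM=12
i=9 t=13 v=2: → [12,16); WM=13
i=10 t=12 v=5: → [12,16); WM=13

7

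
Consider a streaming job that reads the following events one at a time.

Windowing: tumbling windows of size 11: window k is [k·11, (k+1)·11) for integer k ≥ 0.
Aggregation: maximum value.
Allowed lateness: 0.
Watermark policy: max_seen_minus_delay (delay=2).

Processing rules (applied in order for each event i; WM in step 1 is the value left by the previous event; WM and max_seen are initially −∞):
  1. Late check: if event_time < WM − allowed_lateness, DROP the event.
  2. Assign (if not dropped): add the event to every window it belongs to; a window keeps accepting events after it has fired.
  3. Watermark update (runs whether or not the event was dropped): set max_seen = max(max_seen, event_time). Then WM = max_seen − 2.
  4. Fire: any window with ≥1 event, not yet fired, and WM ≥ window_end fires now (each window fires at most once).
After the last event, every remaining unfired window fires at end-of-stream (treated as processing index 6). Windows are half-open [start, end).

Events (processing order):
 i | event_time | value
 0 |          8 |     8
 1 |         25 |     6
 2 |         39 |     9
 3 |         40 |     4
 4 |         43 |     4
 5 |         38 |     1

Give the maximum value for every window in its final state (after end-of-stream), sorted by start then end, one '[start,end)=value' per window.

[0,11)=8 [22,33)=6 [33,44)=9

i=0 t=8 v=8: → [0,11); WM=6
i=1 t=25 v=6: → [22,33); WM=23; [0,11) fires=8
i=2 t=39 v=9: → [33,44); WM=37; [22,33) fires=6
i=3 t=40 v=4: → [33,44); WM=38
i=4 t=43 v=4: → [33,44); WM=41
i=5 t=38 v=1: DROP (t<41-0); WM=41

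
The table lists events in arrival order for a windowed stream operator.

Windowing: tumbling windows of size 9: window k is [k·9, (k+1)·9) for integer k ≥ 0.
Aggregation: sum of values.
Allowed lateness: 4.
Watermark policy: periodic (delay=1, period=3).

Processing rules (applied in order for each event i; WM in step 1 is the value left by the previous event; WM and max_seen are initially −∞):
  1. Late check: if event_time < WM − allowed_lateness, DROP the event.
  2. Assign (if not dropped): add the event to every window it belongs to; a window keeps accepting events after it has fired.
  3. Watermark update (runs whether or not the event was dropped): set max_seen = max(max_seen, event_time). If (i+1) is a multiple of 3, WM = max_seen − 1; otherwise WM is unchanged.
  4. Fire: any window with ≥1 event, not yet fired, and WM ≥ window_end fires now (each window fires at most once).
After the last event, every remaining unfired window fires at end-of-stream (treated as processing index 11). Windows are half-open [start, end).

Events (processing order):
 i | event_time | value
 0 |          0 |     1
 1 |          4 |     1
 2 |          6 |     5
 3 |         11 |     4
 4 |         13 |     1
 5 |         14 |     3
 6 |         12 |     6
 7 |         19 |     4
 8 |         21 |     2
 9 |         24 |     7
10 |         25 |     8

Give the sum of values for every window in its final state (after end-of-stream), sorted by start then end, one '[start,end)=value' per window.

[0,9)=7 [9,18)=14 [18,27)=21

i=0 t=0 v=1: → [0,9); WM=−∞
i=1 t=4 v=1: → [0,9); WM=−∞
i=2 t=6 v=5: → [0,9); WM=5
i=3 t=11 v=4: → [9,18); WM=5
i=4 t=13 v=1: → [9,18); WM=5
i=5 t=14 v=3: → [9,18); WM=13; [0,9) fires=7
i=6 t=12 v=6: → [9,18); WM=13
i=7 t=19 v=4: → [18,27); WM=13
i=8 t=21 v=2: → [18,27); WM=20; [9,18) fires=14
i=9 t=24 v=7: → [18,27); WM=20
i=10 t=25 v=8: → [18,27); WM=20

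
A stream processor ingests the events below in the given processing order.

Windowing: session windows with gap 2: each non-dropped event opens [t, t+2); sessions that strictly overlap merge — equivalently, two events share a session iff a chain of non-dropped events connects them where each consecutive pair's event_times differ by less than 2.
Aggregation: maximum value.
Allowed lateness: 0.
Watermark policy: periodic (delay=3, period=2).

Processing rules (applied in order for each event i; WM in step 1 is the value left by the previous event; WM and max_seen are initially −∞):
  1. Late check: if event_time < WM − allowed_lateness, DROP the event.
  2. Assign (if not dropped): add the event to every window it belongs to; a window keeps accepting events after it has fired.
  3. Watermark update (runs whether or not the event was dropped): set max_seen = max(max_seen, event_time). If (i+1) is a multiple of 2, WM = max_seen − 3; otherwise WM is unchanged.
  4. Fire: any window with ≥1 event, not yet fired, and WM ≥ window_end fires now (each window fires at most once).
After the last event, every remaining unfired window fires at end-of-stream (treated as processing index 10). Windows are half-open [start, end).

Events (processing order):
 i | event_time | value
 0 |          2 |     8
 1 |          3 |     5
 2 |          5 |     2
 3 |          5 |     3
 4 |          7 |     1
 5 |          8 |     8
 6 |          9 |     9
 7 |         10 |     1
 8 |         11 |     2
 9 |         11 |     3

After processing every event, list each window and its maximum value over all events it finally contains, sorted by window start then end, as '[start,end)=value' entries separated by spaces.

i=0 t=2 v=8: → [2,4); WM=−∞
i=1 t=3 v=5: → [2,5); WM=0
i=2 t=5 v=2: → [5,7); WM=0
i=3 t=5 v=3: → [5,7); WM=2
i=4 t=7 v=1: → [7,9); WM=2
i=5 t=8 v=8: → [7,10); WM=5
i=6 t=9 v=9: → [7,11); WM=5
i=7 t=10 v=1: → [7,12); WM=7
i=8 t=11 v=2: → [7,13); WM=7
i=9 t=11 v=3: → [7,13); WM=8

[2,5)=8 [5,7)=3 [7,13)=9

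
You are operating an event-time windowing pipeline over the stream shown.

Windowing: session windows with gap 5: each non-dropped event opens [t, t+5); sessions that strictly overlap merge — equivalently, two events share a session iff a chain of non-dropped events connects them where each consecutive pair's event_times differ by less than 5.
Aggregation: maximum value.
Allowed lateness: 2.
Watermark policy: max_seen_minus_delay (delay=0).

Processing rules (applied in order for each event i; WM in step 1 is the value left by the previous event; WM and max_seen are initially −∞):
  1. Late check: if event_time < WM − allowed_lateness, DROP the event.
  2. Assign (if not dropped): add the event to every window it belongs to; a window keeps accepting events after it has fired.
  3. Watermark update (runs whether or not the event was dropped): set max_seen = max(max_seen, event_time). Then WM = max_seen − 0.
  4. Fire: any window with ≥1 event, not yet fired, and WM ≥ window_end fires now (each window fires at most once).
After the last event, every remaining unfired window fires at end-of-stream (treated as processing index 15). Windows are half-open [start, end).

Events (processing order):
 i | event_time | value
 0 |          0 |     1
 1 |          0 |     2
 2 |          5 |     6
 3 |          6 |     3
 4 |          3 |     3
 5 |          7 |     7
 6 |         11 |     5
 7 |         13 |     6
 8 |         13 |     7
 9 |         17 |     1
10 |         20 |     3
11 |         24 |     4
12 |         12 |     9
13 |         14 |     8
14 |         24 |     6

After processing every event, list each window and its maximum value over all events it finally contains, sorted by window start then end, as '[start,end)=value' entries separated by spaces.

i=0 t=0 v=1: → [0,5); WM=0
i=1 t=0 v=2: → [0,5); WM=0
i=2 t=5 v=6: → [5,10); WM=5
i=3 t=6 v=3: → [5,11); WM=6
i=4 t=3 v=3: DROP (t<6-2); WM=6
i=5 t=7 v=7: → [5,12); WM=7
i=6 t=11 v=5: → [5,16); WM=11
i=7 t=13 v=6: → [5,18); WM=13
i=8 t=13 v=7: → [5,18); WM=13
i=9 t=17 v=1: → [5,22); WM=17
i=10 t=20 v=3: → [5,25); WM=20
i=11 t=24 v=4: → [5,29); WM=24
i=12 t=12 v=9: DROP (t<24-2); WM=24
i=13 t=14 v=8: DROP (t<24-2); WM=24
i=14 t=24 v=6: → [5,29); WM=24

[0,5)=2 [5,29)=7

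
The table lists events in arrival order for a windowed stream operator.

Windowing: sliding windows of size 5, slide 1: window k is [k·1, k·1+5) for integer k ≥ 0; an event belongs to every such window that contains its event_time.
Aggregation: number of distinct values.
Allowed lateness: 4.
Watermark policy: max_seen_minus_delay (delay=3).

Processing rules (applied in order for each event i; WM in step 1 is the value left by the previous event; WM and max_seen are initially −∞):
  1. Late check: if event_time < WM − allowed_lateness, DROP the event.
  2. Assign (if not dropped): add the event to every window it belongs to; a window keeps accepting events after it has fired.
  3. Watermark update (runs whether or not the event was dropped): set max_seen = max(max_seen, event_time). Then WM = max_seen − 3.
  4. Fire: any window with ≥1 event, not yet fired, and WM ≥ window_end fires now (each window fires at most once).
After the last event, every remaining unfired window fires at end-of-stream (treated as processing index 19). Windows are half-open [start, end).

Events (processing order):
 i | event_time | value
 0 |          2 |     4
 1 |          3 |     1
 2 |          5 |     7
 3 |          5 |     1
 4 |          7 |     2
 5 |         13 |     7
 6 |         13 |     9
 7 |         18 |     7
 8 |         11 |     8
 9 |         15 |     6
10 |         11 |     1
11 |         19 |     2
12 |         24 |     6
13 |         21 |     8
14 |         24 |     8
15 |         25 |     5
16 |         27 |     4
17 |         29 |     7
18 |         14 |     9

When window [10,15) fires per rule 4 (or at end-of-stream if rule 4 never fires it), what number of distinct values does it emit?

2

i=0 t=2 v=4: → [2,7),[1,6),[0,5); WM=-1
i=1 t=3 v=1: → [3,8),[2,7),[1,6),[0,5); WM=0
i=2 t=5 v=7: → [5,10),[4,9),[3,8),[2,7),[1,6); WM=2
i=3 t=5 v=1: → [5,10),[4,9),[3,8),[2,7),[1,6); WM=2
i=4 t=7 v=2: → [7,12),[6,11),[5,10),[4,9),[3,8); WM=4
i=5 t=13 v=7: → [13,18),[12,17),[11,16),[10,15),[9,14); WM=10; [0,5) fires=2 [1,6) fires=3 [2,7) fires=3 [3,8) fires=3 [4,9) fires=3 [5,10) fires=3
i=6 t=13 v=9: → [13,18),[12,17),[11,16),[10,15),[9,14); WM=10
i=7 t=18 v=7: → [18,23),[17,22),[16,21),[15,20),[14,19); WM=15; [6,11) fires=1 [7,12) fires=1 [9,14) fires=2 [10,15) fires=2
i=8 t=11 v=8: → [11,16),[10,15),[9,14),[8,13),[7,12); WM=15; [8,13) fires=1
i=9 t=15 v=6: → [15,20),[14,19),[13,18),[12,17),[11,16); WM=15
i=10 t=11 v=1: → [11,16),[10,15),[9,14),[8,13),[7,12); WM=15
i=11 t=19 v=2: → [19,24),[18,23),[17,22),[16,21),[15,20); WM=16; [11,16) fires=5
i=12 t=24 v=6: → [24,29),[23,28),[22,27),[21,26),[20,25); WM=21; [12,17) fires=3 [13,18) fires=3 [14,19) fires=2 [15,20) fires=3 [16,21) fires=2
i=13 t=21 v=8: → [21,26),[20,25),[19,24),[18,23),[17,22); WM=21
i=14 t=24 v=8: → [24,29),[23,28),[22,27),[21,26),[20,25); WM=21
i=15 t=25 v=5: → [25,30),[24,29),[23,28),[22,27),[21,26); WM=22; [17,22) fires=3
i=16 t=27 v=4: → [27,32),[26,31),[25,30),[24,29),[23,28); WM=24; [18,23) fires=3 [19,24) fires=2
i=17 t=29 v=7: → [29,34),[28,33),[27,32),[26,31),[25,30); WM=26; [20,25) fires=2 [21,26) fires=3
i=18 t=14 v=9: DROP (t<26-4); WM=26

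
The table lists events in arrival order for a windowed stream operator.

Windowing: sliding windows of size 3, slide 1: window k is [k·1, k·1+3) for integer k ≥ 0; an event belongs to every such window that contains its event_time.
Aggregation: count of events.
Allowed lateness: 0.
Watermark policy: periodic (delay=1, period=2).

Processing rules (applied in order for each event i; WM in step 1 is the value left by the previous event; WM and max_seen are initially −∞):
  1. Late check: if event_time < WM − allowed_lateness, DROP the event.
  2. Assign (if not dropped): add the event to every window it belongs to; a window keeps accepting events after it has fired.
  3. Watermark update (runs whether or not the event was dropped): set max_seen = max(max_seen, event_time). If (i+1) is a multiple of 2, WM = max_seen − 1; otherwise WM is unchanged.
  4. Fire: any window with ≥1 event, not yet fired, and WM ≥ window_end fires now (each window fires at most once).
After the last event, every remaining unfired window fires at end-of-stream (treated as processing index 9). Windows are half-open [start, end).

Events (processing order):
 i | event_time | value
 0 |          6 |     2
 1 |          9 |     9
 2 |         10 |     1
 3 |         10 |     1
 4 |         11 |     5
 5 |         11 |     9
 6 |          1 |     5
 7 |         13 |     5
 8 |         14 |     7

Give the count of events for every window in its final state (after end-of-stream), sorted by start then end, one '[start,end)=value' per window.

i=0 t=6 v=2: → [6,9),[5,8),[4,7); WM=−∞
i=1 t=9 v=9: → [9,12),[8,11),[7,10); WM=8; [4,7) fires=1 [5,8) fires=1
i=2 t=10 v=1: → [10,13),[9,12),[8,11); WM=8
i=3 t=10 v=1: → [10,13),[9,12),[8,11); WM=9; [6,9) fires=1
i=4 t=11 v=5: → [11,14),[10,13),[9,12); WM=9
i=5 t=11 v=9: → [11,14),[10,13),[9,12); WM=10; [7,10) fires=1
i=6 t=1 v=5: DROP (t<10-0); WM=10
i=7 t=13 v=5: → [13,16),[12,15),[11,14); WM=12; [8,11) fires=3 [9,12) fires=5
i=8 t=14 v=7: → [14,17),[13,16),[12,15); WM=12

[4,7)=1 [5,8)=1 [6,9)=1 [7,10)=1 [8,11)=3 [9,12)=5 [10,13)=4 [11,14)=3 [12,15)=2 [13,16)=2 [14,17)=1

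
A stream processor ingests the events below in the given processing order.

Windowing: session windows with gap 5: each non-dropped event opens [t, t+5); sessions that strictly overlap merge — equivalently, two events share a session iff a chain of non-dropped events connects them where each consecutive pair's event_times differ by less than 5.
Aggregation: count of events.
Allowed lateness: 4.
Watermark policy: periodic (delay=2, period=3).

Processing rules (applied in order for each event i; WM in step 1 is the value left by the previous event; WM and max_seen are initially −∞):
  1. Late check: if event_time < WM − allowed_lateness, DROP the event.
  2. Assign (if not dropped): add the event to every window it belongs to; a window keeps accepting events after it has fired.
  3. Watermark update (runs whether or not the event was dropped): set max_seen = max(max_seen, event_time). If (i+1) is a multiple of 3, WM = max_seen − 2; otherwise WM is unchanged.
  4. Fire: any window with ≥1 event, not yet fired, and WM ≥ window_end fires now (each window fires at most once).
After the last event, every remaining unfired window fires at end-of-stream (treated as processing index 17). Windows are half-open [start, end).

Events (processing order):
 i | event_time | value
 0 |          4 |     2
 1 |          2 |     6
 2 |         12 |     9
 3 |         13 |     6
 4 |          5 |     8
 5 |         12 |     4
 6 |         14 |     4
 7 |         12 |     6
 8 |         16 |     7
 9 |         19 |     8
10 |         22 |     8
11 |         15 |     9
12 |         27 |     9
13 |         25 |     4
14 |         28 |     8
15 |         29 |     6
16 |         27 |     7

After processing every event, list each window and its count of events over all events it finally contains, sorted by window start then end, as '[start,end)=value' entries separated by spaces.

i=0 t=4 v=2: → [4,9); WM=−∞
i=1 t=2 v=6: → [2,9); WM=−∞
i=2 t=12 v=9: → [12,17); WM=10
i=3 t=13 v=6: → [12,18); WM=10
i=4 t=5 v=8: DROP (t<10-4); WM=10
i=5 t=12 v=4: → [12,18); WM=11
i=6 t=14 v=4: → [12,19); WM=11
i=7 t=12 v=6: → [12,19); WM=11
i=8 t=16 v=7: → [12,21); WM=14
i=9 t=19 v=8: → [12,24); WM=14
i=10 t=22 v=8: → [12,27); WM=14
i=11 t=15 v=9: → [12,27); WM=20
i=12 t=27 v=9: → [27,32); WM=20
i=13 t=25 v=4: → [12,32); WM=20
i=14 t=28 v=8: → [12,33); WM=26
i=15 t=29 v=6: → [12,34); WM=26
i=16 t=27 v=7: → [12,34); WM=26

[2,9)=2 [12,34)=14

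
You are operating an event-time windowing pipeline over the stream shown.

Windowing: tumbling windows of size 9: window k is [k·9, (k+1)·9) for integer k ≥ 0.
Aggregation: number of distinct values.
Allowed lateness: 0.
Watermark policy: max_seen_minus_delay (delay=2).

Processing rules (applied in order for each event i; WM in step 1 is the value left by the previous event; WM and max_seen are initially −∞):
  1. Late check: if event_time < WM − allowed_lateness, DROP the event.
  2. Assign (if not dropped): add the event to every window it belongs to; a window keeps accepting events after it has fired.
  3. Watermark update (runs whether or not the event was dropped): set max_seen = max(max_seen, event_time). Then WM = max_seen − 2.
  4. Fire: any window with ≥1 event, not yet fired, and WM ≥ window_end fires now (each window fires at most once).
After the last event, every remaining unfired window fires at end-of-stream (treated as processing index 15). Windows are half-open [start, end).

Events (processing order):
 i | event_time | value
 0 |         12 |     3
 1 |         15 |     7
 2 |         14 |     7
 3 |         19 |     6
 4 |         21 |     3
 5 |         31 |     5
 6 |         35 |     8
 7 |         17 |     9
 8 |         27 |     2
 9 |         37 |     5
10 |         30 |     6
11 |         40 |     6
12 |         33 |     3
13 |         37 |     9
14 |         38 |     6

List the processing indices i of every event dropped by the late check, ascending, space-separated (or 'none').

7 8 10 12 13

i=0 t=12 v=3: → [9,18); WM=10
i=1 t=15 v=7: → [9,18); WM=13
i=2 t=14 v=7: → [9,18); WM=13
i=3 t=19 v=6: → [18,27); WM=17
i=4 t=21 v=3: → [18,27); WM=19; [9,18) fires=2
i=5 t=31 v=5: → [27,36); WM=29; [18,27) fires=2
i=6 t=35 v=8: → [27,36); WM=33
i=7 t=17 v=9: DROP (t<33-0); WM=33
i=8 t=27 v=2: DROP (t<33-0); WM=33
i=9 t=37 v=5: → [36,45); WM=35
i=10 t=30 v=6: DROP (t<35-0); WM=35
i=11 t=40 v=6: → [36,45); WM=38; [27,36) fires=2
i=12 t=33 v=3: DROP (t<38-0); WM=38
i=13 t=37 v=9: DROP (t<38-0); WM=38
i=14 t=38 v=6: → [36,45); WM=38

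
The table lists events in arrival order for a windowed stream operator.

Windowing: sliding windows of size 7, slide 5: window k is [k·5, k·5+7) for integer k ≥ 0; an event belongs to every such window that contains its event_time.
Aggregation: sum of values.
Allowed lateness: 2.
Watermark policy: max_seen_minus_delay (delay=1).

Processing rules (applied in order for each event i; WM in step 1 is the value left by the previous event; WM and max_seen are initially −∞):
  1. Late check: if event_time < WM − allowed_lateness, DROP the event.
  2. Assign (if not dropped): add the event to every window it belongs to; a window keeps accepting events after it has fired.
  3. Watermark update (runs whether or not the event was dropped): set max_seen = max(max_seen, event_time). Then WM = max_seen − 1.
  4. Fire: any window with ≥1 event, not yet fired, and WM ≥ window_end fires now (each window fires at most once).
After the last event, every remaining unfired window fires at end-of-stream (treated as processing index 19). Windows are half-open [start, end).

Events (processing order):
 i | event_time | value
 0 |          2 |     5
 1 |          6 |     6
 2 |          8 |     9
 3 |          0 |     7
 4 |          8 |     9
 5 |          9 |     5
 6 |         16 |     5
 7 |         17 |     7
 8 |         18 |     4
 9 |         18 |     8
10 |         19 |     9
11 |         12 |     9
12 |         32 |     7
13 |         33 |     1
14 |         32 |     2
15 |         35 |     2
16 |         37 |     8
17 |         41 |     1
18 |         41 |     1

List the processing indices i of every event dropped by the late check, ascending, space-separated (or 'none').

3 11

i=0 t=2 v=5: → [0,7); WM=1
i=1 t=6 v=6: → [5,12),[0,7); WM=5
i=2 t=8 v=9: → [5,12); WM=7; [0,7) fires=11
i=3 t=0 v=7: DROP (t<7-2); WM=7
i=4 t=8 v=9: → [5,12); WM=7
i=5 t=9 v=5: → [5,12); WM=8
i=6 t=16 v=5: → [15,22),[10,17); WM=15; [5,12) fires=29
i=7 t=17 v=7: → [15,22); WM=16
i=8 t=18 v=4: → [15,22); WM=17; [10,17) fires=5
i=9 t=18 v=8: → [15,22); WM=17
i=10 t=19 v=9: → [15,22); WM=18
i=11 t=12 v=9: DROP (t<18-2); WM=18
i=12 t=32 v=7: → [30,37); WM=31; [15,22) fires=33
i=13 t=33 v=1: → [30,37); WM=32
i=14 t=32 v=2: → [30,37); WM=32
i=15 t=35 v=2: → [35,42),[30,37); WM=34
i=16 t=37 v=8: → [35,42); WM=36
i=17 t=41 v=1: → [40,47),[35,42); WM=40; [30,37) fires=12
i=18 t=41 v=1: → [40,47),[35,42); WM=40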